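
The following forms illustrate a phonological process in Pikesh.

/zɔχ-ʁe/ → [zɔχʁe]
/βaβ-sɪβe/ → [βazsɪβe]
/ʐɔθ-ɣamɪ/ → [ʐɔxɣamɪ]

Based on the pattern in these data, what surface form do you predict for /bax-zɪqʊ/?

[baszɪqʊ]

The data show regressive place assimilation: /β/ → [z] before /s/; /θ/ → [x] before /ɣ/. In each pair only place changes, matching the following consonant, while manner and voice stay constant.
No alternation appears in [zɔχʁe]: there the adjacent consonants already agree in place (/χ/ and /ʁ/ are both uvular), so this form is consistent with the same rule.
The rule targets /x/ (voiceless velar fricative), which sits before the trigger /z/ (alveolar).
A voiceless alveolar fricative is [s], so the surface segment is [s].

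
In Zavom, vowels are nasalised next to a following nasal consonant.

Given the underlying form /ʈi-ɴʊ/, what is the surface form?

/i/ sits next to the nasal /ɴ/ and is therefore nasalised to [ĩ].

[ʈĩɴʊ]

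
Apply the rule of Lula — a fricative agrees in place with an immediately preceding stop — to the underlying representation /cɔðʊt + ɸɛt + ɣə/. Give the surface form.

/ɸ/ is a voiceless bilabial fricative. The preceding trigger /t/ is alveolar, so /ɸ/ must become alveolar as well.
A voiceless alveolar fricative is [s], so the surface segment is [s].
The same rule applies at the second boundary: /ɣ/ → [z] next to /t/.

[cɔðʊtsɛtzə]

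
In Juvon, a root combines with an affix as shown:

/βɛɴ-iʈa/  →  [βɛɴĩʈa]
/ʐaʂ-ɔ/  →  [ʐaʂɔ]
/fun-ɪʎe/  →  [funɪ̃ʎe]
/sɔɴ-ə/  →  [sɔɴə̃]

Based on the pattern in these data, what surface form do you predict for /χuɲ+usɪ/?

[χuɲũsɪ]

The data show progressive nasality assimilation (vowel nasalisation): /i/ → [ĩ] after /ɴ/; /ɪ/ → [ɪ̃] after /n/; /ə/ → [ə̃] after /ɴ/ — a vowel is nasalised by an immediately preceding nasal consonant.
No change occurs in [ʐaʂɔ] because the vowel at the boundary is adjacent to an oral consonant, not a nasal (/ɔ/ next to /ʂ/).
The vowel /u/ is adjacent to the preceding nasal /ɲ/, so it acquires [+nasal] and surfaces as [ũ].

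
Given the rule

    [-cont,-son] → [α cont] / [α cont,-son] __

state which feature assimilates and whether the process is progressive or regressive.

progressive manner assimilation

The rule copies [cont] (continuancy) from the environment onto the target stops; since [±cont] encodes the stop/fricative manner contrast, the assimilating dimension is manner.
Since the environment is written before the underscore, the trigger precedes the target; the direction is progressive.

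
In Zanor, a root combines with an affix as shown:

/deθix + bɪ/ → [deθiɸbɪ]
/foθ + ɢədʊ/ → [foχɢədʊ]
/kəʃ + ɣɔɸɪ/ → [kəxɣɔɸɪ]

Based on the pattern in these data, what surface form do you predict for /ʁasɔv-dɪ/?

[ʁasɔzdɪ]

The data show regressive place assimilation: /x/ → [ɸ] before /b/; /θ/ → [χ] before /ɢ/; /ʃ/ → [x] before /ɣ/. In each pair only place changes, matching the following consonant, while manner and voice stay constant.
/v/ is a voiced labiodental fricative. The following trigger /d/ is alveolar, so /v/ must become alveolar as well.
Changing only its place to alveolar gives [z] — the voiced alveolar fricative.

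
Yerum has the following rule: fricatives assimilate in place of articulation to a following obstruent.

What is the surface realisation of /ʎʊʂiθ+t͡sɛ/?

/θ/ is a voiceless dental fricative. The following trigger /t͡s/ is alveolar, so /θ/ must become alveolar as well.
A voiceless alveolar fricative is [s], so the surface segment is [s].

[ʎʊʂist͡sɛ]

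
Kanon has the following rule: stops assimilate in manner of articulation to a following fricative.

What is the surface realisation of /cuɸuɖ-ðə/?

/ɖ/ is a voiced retroflex stop. The following trigger /ð/ is a fricative, so /ɖ/ must become a fricative as well.
The voiced retroflex fricative is [ʐ], so /ɖ/ → [ʐ].

[cuɸuʐðə]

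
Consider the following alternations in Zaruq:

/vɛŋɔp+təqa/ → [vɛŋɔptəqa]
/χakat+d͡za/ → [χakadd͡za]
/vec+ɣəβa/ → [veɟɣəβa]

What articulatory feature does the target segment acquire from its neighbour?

Underlying /t/ is realised as [d] next to /d͡z/; /d͡z/ itself does not change.
/t/ is voiceless while /d͡z/ is voiced; the output [d] is voiced, matching the trigger — so the feature that spreads is voicing.
The other alternating form patterns the same way: /c/ → [ɟ] before /ɣ/ (voiceless → voiced, matching voiced) — only voicing changes, and always toward the following segment.
Nothing changes in [vɛŋɔptəqa]: there the adjacent consonants already agree in voicing (/p/ and /t/ are both voiceless), so this form is consistent with the same rule.

voicing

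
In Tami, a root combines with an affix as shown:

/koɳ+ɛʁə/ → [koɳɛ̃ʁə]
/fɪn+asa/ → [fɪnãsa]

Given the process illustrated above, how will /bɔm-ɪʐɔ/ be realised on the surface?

The data show progressive nasality assimilation (vowel nasalisation): /ɛ/ → [ɛ̃] after /ɳ/; /a/ → [ã] after /n/ — a vowel is nasalised by an immediately preceding nasal consonant.
/ɪ/ sits next to the nasal /m/ and is therefore nasalised to [ɪ̃].

[bɔmɪ̃ʐɔ]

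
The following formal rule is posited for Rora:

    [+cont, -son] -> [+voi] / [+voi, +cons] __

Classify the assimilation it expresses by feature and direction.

The target ([+cont, -son], fricatives) acquires [+voi] next to a voiced consonant ([+voi, +cons]) — it takes on the voicing of its neighbour, so the feature that spreads is voicing.
Since the environment is written before the underscore, the trigger precedes the target; the direction is progressive.

progressive voicing assimilation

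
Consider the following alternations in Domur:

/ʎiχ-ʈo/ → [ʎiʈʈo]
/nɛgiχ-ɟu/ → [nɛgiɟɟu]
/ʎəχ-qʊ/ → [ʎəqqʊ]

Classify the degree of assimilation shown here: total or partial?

Comparing underlying and surface forms, /χ/ → [ʈ] is the alternation; the neighbouring /ʈ/ is constant.
The output [ʈ] is identical to the trigger /ʈ/ — every feature (place, manner, voicing) has been copied — so this is total assimilation.
The other forms behave the same way: /χ/ → [ɟ] before /ɟ/; /χ/ → [q] before /q/ — in each case the output is a copy of the following consonant.

total assimilation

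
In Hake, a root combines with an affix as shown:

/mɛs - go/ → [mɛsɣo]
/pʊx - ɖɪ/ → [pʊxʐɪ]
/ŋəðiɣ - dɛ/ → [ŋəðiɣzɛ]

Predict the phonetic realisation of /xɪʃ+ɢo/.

[xɪʃʁo]

The data show progressive manner assimilation: /g/ → [ɣ] after /s/; /ɖ/ → [ʐ] after /x/; /d/ → [z] after /ɣ/. In each pair only manner changes, matching the preceding consonant, while place and voice stay constant.
/ɢ/ is a voiced uvular stop. The preceding trigger /ʃ/ is a fricative, so /ɢ/ must become a fricative as well.
A voiced uvular fricative is [ʁ], so the surface segment is [ʁ].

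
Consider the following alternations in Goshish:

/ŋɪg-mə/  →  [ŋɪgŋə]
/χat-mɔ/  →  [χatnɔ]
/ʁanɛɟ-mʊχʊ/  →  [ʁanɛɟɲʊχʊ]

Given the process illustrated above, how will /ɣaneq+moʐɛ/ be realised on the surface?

The data show progressive place assimilation: /m/ → [ŋ] after /g/; /m/ → [n] after /t/; /m/ → [ɲ] after /ɟ/. In each pair only place changes, matching the preceding consonant, while manner and voice stay constant.
The rule targets /m/ (voiced bilabial nasal), which sits after the trigger /q/ (uvular).
Changing only its place to uvular gives [ɴ] — the voiced uvular nasal.

[ɣaneqɴoʐɛ]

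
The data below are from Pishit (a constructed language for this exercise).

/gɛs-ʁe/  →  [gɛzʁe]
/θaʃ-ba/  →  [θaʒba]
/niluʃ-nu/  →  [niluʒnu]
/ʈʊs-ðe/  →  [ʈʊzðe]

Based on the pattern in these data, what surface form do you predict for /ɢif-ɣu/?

[ɢivɣu]

The data show regressive voicing assimilation: /s/ → [z] before /ʁ/; /ʃ/ → [ʒ] before /b/; /ʃ/ → [ʒ] before /n/; /s/ → [z] before /ð/. In each pair only voicing changes, matching the following consonant, while place and manner stay constant.
/f/ is a voiceless labiodental fricative. The following trigger /ɣ/ is voiced, so /f/ must become voiced as well.
Changing only its voicing to voiced gives [v] — the voiced labiodental fricative.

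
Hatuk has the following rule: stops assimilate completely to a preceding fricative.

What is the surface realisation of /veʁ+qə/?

/q/ is the segment targeted by the rule; it sits immediately after /ʁ/, so it assimilates completely and surfaces as [ʁ].

[veʁʁə]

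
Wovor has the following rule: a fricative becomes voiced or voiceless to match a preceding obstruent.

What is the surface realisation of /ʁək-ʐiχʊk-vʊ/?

/ʐ/ is a voiced retroflex fricative. The preceding trigger /k/ is voiceless, so /ʐ/ must become voiceless as well.
Changing only its voicing to voiceless gives [ʂ] — the voiceless retroflex fricative.
The same rule applies at the second boundary: /v/ → [f] next to /k/.

[ʁəkʂiχʊkfʊ]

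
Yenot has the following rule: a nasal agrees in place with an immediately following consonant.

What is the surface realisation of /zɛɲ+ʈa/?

/ɲ/ is a voiced palatal nasal. The following trigger /ʈ/ is retroflex, so /ɲ/ must become retroflex as well.
Changing only its place to retroflex gives [ɳ] — the voiced retroflex nasal.

[zɛɳʈa]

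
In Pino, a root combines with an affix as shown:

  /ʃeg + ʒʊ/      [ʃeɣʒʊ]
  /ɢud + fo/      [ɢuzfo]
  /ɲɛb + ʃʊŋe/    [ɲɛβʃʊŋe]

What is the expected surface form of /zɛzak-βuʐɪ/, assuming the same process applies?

The data show regressive manner assimilation: /g/ → [ɣ] before /ʒ/; /d/ → [z] before /f/; /b/ → [β] before /ʃ/. In each pair only manner changes, matching the following consonant, while place and voice stay constant.
The rule targets /k/ (voiceless velar stop), which sits before the trigger /β/ (fricative).
A voiceless velar fricative is [x], so the surface segment is [x].

[zɛzaxβuʐɪ]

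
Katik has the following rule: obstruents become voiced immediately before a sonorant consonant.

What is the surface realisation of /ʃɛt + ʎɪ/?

The rule targets /t/ (voiceless alveolar stop), which sits before the trigger /ʎ/ (voiced).
A voiced alveolar stop is [d], so the surface segment is [d].

[ʃɛdʎɪ]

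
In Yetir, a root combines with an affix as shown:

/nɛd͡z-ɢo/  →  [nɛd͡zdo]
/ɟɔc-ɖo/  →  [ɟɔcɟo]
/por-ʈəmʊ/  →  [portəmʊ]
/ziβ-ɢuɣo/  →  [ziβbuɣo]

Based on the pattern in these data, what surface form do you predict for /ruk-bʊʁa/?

[rukgʊʁa]

The data show progressive place assimilation: /ɢ/ → [d] after /d͡z/; /ɖ/ → [ɟ] after /c/; /ʈ/ → [t] after /r/; /ɢ/ → [b] after /β/. In each pair only place changes, matching the preceding consonant, while manner and voice stay constant.
/b/ is a voiced bilabial stop. The preceding trigger /k/ is velar, so /b/ must become velar as well.
A voiced velar stop is [g], so the surface segment is [g].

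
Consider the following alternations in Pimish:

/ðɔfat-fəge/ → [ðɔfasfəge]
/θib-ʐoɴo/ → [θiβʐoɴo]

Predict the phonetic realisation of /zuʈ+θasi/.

The data show regressive manner assimilation: /t/ → [s] before /f/; /b/ → [β] before /ʐ/. In each pair only manner changes, matching the following consonant, while place and voice stay constant.
/ʈ/ is a voiceless retroflex stop. The following trigger /θ/ is a fricative, so /ʈ/ must become a fricative as well.
The voiceless retroflex fricative is [ʂ], so /ʈ/ → [ʂ].

[zuʂθasi]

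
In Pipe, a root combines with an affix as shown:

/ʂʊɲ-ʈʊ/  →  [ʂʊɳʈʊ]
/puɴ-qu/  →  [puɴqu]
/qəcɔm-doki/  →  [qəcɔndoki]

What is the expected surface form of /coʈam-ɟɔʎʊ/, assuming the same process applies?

The data show regressive place assimilation: /ɲ/ → [ɳ] before /ʈ/; /m/ → [n] before /d/. In each pair only place changes, matching the following consonant, while manner and voice stay constant.
No alternation appears in [puɴqu]: there the adjacent consonants already agree in place (/ɴ/ and /q/ are both uvular), so this form is consistent with the same rule.
/m/ is a voiced bilabial nasal. The following trigger /ɟ/ is palatal, so /m/ must become palatal as well.
The voiced palatal nasal is [ɲ], so /m/ → [ɲ].

[coʈaɲɟɔʎʊ]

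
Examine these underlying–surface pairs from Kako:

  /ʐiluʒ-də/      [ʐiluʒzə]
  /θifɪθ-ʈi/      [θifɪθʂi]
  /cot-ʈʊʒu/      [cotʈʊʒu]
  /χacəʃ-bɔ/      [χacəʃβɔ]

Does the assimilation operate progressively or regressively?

progressive

Underlying /d/ is realised as [z] next to /ʒ/; /ʒ/ itself does not change.
/d/ is a stop while /ʒ/ is a fricative; the output [z] is a fricative, matching the trigger — so the feature that spreads is manner.
Checking the remaining alternations: /ʈ/ → [ʂ] after /θ/ (stop → fricative, matching a fricative); /b/ → [β] after /ʃ/ (stop → fricative, matching a fricative) — only manner changes, and always toward the preceding segment.
Nothing changes in [cotʈʊʒu]: there the adjacent consonants already agree in manner (/ʈ/ and /t/ are both stops), so this form is consistent with the same rule.
Since the segment that changes follows the conditioning segment, the assimilation is progressive.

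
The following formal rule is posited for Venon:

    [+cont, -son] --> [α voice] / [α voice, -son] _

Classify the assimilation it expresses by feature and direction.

The rule copies [voice] from the environment onto the target, so the assimilating feature is voicing.
The conditioning segment sits to the left of the focus bar, meaning the trigger precedes the segment that changes — progressive assimilation.

progressive voicing assimilation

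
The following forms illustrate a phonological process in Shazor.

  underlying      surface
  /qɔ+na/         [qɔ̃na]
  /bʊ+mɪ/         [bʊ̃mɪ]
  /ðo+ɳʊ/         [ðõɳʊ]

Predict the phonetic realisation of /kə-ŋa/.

The data show regressive nasality assimilation (vowel nasalisation): /ɔ/ → [ɔ̃] before /n/; /ʊ/ → [ʊ̃] before /m/; /o/ → [õ] before /ɳ/ — a vowel is nasalised by an immediately following nasal consonant.
The vowel /ə/ is adjacent to the following nasal /ŋ/, so it acquires [+nasal] and surfaces as [ə̃].

[kə̃ŋa]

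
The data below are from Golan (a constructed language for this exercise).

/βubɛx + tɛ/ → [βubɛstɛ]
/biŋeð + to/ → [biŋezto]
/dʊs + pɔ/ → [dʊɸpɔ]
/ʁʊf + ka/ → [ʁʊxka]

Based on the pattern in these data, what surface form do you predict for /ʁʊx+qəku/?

[ʁʊχqəku]

The data show regressive place assimilation: /x/ → [s] before /t/; /ð/ → [z] before /t/; /s/ → [ɸ] before /p/; /f/ → [x] before /k/. In each pair only place changes, matching the following consonant, while manner and voice stay constant.
The rule targets /x/ (voiceless velar fricative), which sits before the trigger /q/ (uvular).
The voiceless uvular fricative is [χ], so /x/ → [χ].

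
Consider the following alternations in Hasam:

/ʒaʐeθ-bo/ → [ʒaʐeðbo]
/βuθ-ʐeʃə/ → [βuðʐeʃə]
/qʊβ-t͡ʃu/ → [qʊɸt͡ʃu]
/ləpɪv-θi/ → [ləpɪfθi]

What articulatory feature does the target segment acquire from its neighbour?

Comparing underlying and surface forms, /θ/ → [ð] is the alternation; the neighbouring /b/ is constant.
The change voiceless → voiced matches the voicing of the following /b/, identifying this as voicing assimilation.
The same holds elsewhere in the data: /θ/ → [ð] before /ʐ/ (voiceless → voiced, matching voiced); /β/ → [ɸ] before /t͡ʃ/ (voiced → voiceless, matching voiceless); /v/ → [f] before /θ/ (voiced → voiceless, matching voiceless) — only voicing changes, and always toward the following segment.

voicing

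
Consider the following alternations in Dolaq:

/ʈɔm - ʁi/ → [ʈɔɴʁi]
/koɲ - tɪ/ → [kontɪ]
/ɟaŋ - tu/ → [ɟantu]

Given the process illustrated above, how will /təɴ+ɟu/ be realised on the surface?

The data show regressive place assimilation: /m/ → [ɴ] before /ʁ/; /ɲ/ → [n] before /t/; /ŋ/ → [n] before /t/. In each pair only place changes, matching the following consonant, while manner and voice stay constant.
/ɴ/ is a voiced uvular nasal. The following trigger /ɟ/ is palatal, so /ɴ/ must become palatal as well.
The voiced palatal nasal is [ɲ], so /ɴ/ → [ɲ].

[təɲɟu]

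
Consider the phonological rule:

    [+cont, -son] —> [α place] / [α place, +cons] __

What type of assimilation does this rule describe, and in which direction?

progressive place assimilation

The rule copies the place features (abbreviated [place]) from the environment onto the target, so the assimilating feature is place.
The conditioning segment sits to the left of the focus bar, meaning the trigger precedes the segment that changes — progressive assimilation.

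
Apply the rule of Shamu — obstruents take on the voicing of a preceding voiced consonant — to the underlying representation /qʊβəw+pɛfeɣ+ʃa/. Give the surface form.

[qʊβəwbɛfeɣʒa]

The rule targets /p/ (voiceless bilabial stop), which sits after the trigger /w/ (voiced).
The voiced bilabial stop is [b], so /p/ → [b].
At the second juncture, /ʃ/ likewise becomes [ʒ] adjacent to /ɣ/.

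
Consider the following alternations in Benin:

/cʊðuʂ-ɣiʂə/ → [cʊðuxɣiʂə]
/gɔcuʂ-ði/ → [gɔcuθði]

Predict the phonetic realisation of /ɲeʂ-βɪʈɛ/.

The data show regressive place assimilation: /ʂ/ → [x] before /ɣ/; /ʂ/ → [θ] before /ð/. In each pair only place changes, matching the following consonant, while manner and voice stay constant.
/ʂ/ is a voiceless retroflex fricative. The following trigger /β/ is bilabial, so /ʂ/ must become bilabial as well.
Changing only its place to bilabial gives [ɸ] — the voiceless bilabial fricative.

[ɲeɸβɪʈɛ]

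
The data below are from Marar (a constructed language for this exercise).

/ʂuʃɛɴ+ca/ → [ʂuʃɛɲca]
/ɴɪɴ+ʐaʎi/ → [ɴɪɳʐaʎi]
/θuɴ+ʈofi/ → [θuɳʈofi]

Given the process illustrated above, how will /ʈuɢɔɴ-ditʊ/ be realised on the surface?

The data show regressive place assimilation: /ɴ/ → [ɲ] before /c/; /ɴ/ → [ɳ] before /ʐ/; /ɴ/ → [ɳ] before /ʈ/. In each pair only place changes, matching the following consonant, while manner and voice stay constant.
The rule targets /ɴ/ (voiced uvular nasal), which sits before the trigger /d/ (alveolar).
The voiced alveolar nasal is [n], so /ɴ/ → [n].

[ʈuɢɔnditʊ]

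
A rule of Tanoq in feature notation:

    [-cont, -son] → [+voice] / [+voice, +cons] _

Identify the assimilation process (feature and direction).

progressive voicing assimilation

The target ([-cont, -son], stops) acquires [+voice] next to a voiced consonant ([+voice, +cons]) — it takes on the voicing of its neighbour, so the feature that spreads is voicing.
Since the environment is written before the underscore, the trigger precedes the target; the direction is progressive.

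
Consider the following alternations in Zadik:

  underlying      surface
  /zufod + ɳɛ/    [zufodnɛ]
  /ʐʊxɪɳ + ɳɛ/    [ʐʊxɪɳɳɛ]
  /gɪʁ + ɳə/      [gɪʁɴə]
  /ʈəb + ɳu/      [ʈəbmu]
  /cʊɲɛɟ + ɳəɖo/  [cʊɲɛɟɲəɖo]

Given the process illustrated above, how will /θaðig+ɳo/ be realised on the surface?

The data show progressive place assimilation: /ɳ/ → [n] after /d/; /ɳ/ → [ɴ] after /ʁ/; /ɳ/ → [m] after /b/; /ɳ/ → [ɲ] after /ɟ/. In each pair only place changes, matching the preceding consonant, while manner and voice stay constant.
Nothing changes in [ʐʊxɪɳɳɛ]: there the adjacent consonants already agree in place (/ɳ/ and /ɳ/ are both retroflex), so this form is consistent with the same rule.
/ɳ/ is a voiced retroflex nasal. The preceding trigger /g/ is velar, so /ɳ/ must become velar as well.
A voiced velar nasal is [ŋ], so the surface segment is [ŋ].

[θaðigŋo]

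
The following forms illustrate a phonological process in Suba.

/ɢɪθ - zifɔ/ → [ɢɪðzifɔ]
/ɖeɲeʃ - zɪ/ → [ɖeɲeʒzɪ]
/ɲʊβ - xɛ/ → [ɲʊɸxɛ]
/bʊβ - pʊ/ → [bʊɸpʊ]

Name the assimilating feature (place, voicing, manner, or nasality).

Comparing underlying and surface forms, /θ/ → [ð] is the alternation; the neighbouring /z/ is constant.
/θ/ is voiceless while /z/ is voiced; the output [ð] is voiced, matching the trigger — so the feature that spreads is voicing.
The same holds elsewhere in the data: /ʃ/ → [ʒ] before /z/ (voiceless → voiced, matching voiced); /β/ → [ɸ] before /x/ (voiced → voiceless, matching voiceless); /β/ → [ɸ] before /p/ (voiced → voiceless, matching voiceless) — only voicing changes, and always toward the following segment.

voicing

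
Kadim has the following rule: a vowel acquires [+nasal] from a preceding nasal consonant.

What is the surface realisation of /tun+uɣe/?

[tunũɣe]

/u/ sits next to the nasal /n/ and is therefore nasalised to [ũ].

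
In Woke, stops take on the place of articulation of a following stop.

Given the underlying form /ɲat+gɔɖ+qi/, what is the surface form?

The rule targets /t/ (voiceless alveolar stop), which sits before the trigger /g/ (velar).
The voiceless velar stop is [k], so /t/ → [k].
At the second juncture, /ɖ/ likewise becomes [ɢ] adjacent to /q/.

[ɲakgɔɢqi]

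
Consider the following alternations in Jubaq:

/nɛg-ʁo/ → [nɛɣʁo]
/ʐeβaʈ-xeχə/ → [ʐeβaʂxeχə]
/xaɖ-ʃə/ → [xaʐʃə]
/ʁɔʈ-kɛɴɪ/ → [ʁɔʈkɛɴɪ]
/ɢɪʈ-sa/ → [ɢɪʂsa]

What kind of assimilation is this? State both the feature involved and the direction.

Underlying /g/ is realised as [ɣ] next to /ʁ/; /ʁ/ itself does not change.
/g/ is a stop while /ʁ/ is a fricative; the output [ɣ] is a fricative, matching the trigger — so the feature that spreads is manner.
Place and voice are unchanged, so the assimilation is partial, not total.
Checking the remaining alternations: /ʈ/ → [ʂ] before /x/ (stop → fricative, matching a fricative); /ɖ/ → [ʐ] before /ʃ/ (stop → fricative, matching a fricative); /ʈ/ → [ʂ] before /s/ (stop → fricative, matching a fricative) — only manner changes, and always toward the following segment.
Nothing changes in [ʁɔʈkɛɴɪ]: there the adjacent consonants already agree in manner (/ʈ/ and /k/ are both stops), so this form is consistent with the same rule.
Since the segment that changes precedes the conditioning segment, the assimilation is regressive.

regressive manner assimilation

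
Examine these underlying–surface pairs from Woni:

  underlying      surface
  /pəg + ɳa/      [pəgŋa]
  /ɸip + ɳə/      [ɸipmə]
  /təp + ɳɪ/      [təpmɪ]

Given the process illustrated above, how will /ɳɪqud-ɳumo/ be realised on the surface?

The data show progressive place assimilation: /ɳ/ → [ŋ] after /g/; /ɳ/ → [m] after /p/. In each pair only place changes, matching the preceding consonant, while manner and voice stay constant.
The rule targets /ɳ/ (voiced retroflex nasal), which sits after the trigger /d/ (alveolar).
Changing only its place to alveolar gives [n] — the voiced alveolar nasal.

[ɳɪqudnumo]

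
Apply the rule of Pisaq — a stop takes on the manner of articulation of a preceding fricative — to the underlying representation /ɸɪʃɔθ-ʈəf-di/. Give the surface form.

The rule targets /ʈ/ (voiceless retroflex stop), which sits after the trigger /θ/ (fricative).
Changing only its manner to fricative gives [ʂ] — the voiceless retroflex fricative.
The same rule applies at the second boundary: /d/ → [z] next to /f/.

[ɸɪʃɔθʂəfzi]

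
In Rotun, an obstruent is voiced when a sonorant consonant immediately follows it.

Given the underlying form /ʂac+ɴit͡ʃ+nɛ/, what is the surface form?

The rule targets /c/ (voiceless palatal stop), which sits before the trigger /ɴ/ (voiced).
Changing only its voicing to voiced gives [ɟ] — the voiced palatal stop.
The same rule applies at the second boundary: /t͡ʃ/ → [d͡ʒ] next to /n/.

[ʂaɟɴid͡ʒnɛ]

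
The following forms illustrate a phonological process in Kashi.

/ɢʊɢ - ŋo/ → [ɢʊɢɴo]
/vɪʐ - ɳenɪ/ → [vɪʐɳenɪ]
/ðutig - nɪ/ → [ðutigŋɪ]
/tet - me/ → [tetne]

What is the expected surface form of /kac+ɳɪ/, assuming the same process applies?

[kacɲɪ]

The data show progressive place assimilation: /ŋ/ → [ɴ] after /ɢ/; /n/ → [ŋ] after /g/; /m/ → [n] after /t/. In each pair only place changes, matching the preceding consonant, while manner and voice stay constant.
No alternation appears in [vɪʐɳenɪ]: there the adjacent consonants already agree in place (/ɳ/ and /ʐ/ are both retroflex), so this form is consistent with the same rule.
/ɳ/ is a voiced retroflex nasal. The preceding trigger /c/ is palatal, so /ɳ/ must become palatal as well.
The voiced palatal nasal is [ɲ], so /ɳ/ → [ɲ].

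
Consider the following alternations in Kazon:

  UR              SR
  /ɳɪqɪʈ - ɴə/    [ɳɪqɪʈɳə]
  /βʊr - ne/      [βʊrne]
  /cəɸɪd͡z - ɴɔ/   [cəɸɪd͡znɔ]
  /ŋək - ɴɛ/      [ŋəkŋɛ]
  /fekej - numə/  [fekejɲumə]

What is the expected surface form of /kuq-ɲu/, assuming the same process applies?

[kuqɴu]

The data show progressive place assimilation: /ɴ/ → [ɳ] after /ʈ/; /ɴ/ → [n] after /d͡z/; /ɴ/ → [ŋ] after /k/; /n/ → [ɲ] after /j/. In each pair only place changes, matching the preceding consonant, while manner and voice stay constant.
No alternation appears in [βʊrne]: there the adjacent consonants already agree in place (/n/ and /r/ are both alveolar), so this form is consistent with the same rule.
The rule targets /ɲ/ (voiced palatal nasal), which sits after the trigger /q/ (uvular).
Changing only its place to uvular gives [ɴ] — the voiced uvular nasal.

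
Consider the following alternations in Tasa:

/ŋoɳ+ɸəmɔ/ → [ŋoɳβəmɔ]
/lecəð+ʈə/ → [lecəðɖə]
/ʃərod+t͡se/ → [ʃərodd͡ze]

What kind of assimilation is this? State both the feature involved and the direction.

progressive voicing assimilation

Comparing underlying and surface forms, /ɸ/ → [β] is the alternation; the neighbouring /ɳ/ is constant.
The change voiceless → voiced matches the voicing of the preceding /ɳ/, identifying this as voicing assimilation.
Place and manner are unchanged, so the assimilation is partial, not total.
The other alternating forms pattern the same way: /ʈ/ → [ɖ] after /ð/ (voiceless → voiced, matching voiced); /t͡s/ → [d͡z] after /d/ (voiceless → voiced, matching voiced) — only voicing changes, and always toward the preceding segment.
The trigger is the preceding segment, so the direction is progressive (perseverative).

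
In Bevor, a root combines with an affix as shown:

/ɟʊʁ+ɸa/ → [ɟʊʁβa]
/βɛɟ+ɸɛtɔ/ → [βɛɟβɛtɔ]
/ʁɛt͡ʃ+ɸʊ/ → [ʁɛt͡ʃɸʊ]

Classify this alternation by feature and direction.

Underlying /ɸ/ is realised as [β] next to /ʁ/; /ʁ/ itself does not change.
/ɸ/ is voiceless while /ʁ/ is voiced; the output [β] is voiced, matching the trigger — so the feature that spreads is voicing.
Place and manner are unchanged, so the assimilation is partial, not total.
The same holds elsewhere in the data: /ɸ/ → [β] after /ɟ/ (voiceless → voiced, matching voiced) — only voicing changes, and always toward the preceding segment.
No alternation appears in [ʁɛt͡ʃɸʊ]: there the adjacent consonants already agree in voicing (/ɸ/ and /t͡ʃ/ are both voiceless), so this form is consistent with the same rule.
The trigger is the preceding segment, so the direction is progressive (perseverative).

progressive voicing assimilation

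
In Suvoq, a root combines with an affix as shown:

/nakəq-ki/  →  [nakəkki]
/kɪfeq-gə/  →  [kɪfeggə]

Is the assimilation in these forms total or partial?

The segment that alternates is /q/, which surfaces as [g] when adjacent to /g/.
The output [g] is identical to the trigger /g/ — every feature (place, manner, voicing) has been copied — so this is total assimilation.
The other form behaves the same way: /q/ → [k] before /k/ — in each case the output is a copy of the following consonant.

total assimilation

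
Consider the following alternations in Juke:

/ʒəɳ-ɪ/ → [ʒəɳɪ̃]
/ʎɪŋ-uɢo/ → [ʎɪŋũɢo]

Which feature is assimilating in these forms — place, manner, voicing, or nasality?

nasality

The vowel /ɪ/ surfaces as nasalised [ɪ̃] next to the preceding nasal /ɳ/ — it has acquired the [+nasal] feature of its neighbour.
Likewise in the remaining data: /u/ → [ũ] after /ŋ/ — each time a vowel is nasalised next to a preceding nasal.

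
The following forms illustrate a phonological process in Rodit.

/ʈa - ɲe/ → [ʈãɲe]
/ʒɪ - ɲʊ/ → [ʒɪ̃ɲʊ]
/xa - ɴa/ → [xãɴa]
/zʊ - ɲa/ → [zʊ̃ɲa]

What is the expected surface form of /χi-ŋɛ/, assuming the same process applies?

[χĩŋɛ]

The data show regressive nasality assimilation (vowel nasalisation): /a/ → [ã] before /ɲ/; /ɪ/ → [ɪ̃] before /ɲ/; /a/ → [ã] before /ɴ/; /ʊ/ → [ʊ̃] before /ɲ/ — a vowel is nasalised by an immediately following nasal consonant.
The vowel /i/ is adjacent to the following nasal /ŋ/, so it acquires [+nasal] and surfaces as [ĩ].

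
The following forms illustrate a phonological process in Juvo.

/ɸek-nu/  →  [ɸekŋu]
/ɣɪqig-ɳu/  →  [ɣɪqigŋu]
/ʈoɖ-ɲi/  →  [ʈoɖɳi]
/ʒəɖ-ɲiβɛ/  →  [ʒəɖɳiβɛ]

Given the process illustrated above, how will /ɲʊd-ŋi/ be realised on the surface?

[ɲʊdni]

The data show progressive place assimilation: /n/ → [ŋ] after /k/; /ɳ/ → [ŋ] after /g/; /ɲ/ → [ɳ] after /ɖ/. In each pair only place changes, matching the preceding consonant, while manner and voice stay constant.
The rule targets /ŋ/ (voiced velar nasal), which sits after the trigger /d/ (alveolar).
A voiced alveolar nasal is [n], so the surface segment is [n].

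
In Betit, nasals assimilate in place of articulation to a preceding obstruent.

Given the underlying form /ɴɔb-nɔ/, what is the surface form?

/n/ is a voiced alveolar nasal. The preceding trigger /b/ is bilabial, so /n/ must become bilabial as well.
The voiced bilabial nasal is [m], so /n/ → [m].

[ɴɔbmɔ]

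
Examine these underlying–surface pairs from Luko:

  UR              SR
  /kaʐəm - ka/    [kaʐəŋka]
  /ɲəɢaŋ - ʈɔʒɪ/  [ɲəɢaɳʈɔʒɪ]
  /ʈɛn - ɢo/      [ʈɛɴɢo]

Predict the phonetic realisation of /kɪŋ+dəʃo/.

[kɪndəʃo]

The data show regressive place assimilation: /m/ → [ŋ] before /k/; /ŋ/ → [ɳ] before /ʈ/; /n/ → [ɴ] before /ɢ/. In each pair only place changes, matching the following consonant, while manner and voice stay constant.
/ŋ/ is a voiced velar nasal. The following trigger /d/ is alveolar, so /ŋ/ must become alveolar as well.
The voiced alveolar nasal is [n], so /ŋ/ → [n].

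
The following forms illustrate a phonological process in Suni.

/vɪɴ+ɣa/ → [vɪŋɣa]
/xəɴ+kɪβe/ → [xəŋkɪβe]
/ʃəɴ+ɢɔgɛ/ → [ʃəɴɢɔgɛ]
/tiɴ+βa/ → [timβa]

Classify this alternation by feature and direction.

regressive place assimilation

Comparing underlying and surface forms, /ɴ/ → [ŋ] is the alternation; the neighbouring /ɣ/ is constant.
/ɴ/ is uvular while /ɣ/ is velar; the output [ŋ] is velar, matching the trigger — so the feature that spreads is place.
Manner and voice are unchanged, so the assimilation is partial, not total.
The same holds elsewhere in the data: /ɴ/ → [ŋ] before /k/ (uvular → velar, matching velar); /ɴ/ → [m] before /β/ (uvular → bilabial, matching bilabial) — only place changes, and always toward the following segment.
No alternation appears in [ʃəɴɢɔgɛ]: there the adjacent consonants already agree in place (/ɴ/ and /ɢ/ are both uvular), so this form is consistent with the same rule.
The trigger is the following segment, so the direction is regressive (anticipatory).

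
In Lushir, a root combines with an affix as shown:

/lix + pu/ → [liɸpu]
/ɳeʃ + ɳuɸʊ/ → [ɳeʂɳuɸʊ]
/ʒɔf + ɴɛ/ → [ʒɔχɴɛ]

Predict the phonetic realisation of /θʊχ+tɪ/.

[θʊstɪ]

The data show regressive place assimilation: /x/ → [ɸ] before /p/; /ʃ/ → [ʂ] before /ɳ/; /f/ → [χ] before /ɴ/. In each pair only place changes, matching the following consonant, while manner and voice stay constant.
/χ/ is a voiceless uvular fricative. The following trigger /t/ is alveolar, so /χ/ must become alveolar as well.
The voiceless alveolar fricative is [s], so /χ/ → [s].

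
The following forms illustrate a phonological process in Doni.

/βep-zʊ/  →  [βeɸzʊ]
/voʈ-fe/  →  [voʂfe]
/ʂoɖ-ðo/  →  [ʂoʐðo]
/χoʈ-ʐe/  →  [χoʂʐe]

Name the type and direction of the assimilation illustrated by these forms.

regressive manner assimilation

Underlying /p/ is realised as [ɸ] next to /z/; /z/ itself does not change.
/p/ is a stop while /z/ is a fricative; the output [ɸ] is a fricative, matching the trigger — so the feature that spreads is manner.
Place and voice are unchanged, so the assimilation is partial, not total.
The other alternating forms pattern the same way: /ʈ/ → [ʂ] before /f/ (stop → fricative, matching a fricative); /ɖ/ → [ʐ] before /ð/ (stop → fricative, matching a fricative); /ʈ/ → [ʂ] before /ʐ/ (stop → fricative, matching a fricative) — only manner changes, and always toward the following segment.
Since the segment that changes precedes the conditioning segment, the assimilation is regressive.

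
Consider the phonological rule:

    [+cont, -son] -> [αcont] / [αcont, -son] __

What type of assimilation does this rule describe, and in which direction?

progressive manner assimilation

The shared variable α links the value of [cont] on the target to that of the neighbouring obstruent. [cont] distinguishes stops from fricatives — a manner-of-articulation feature — so this is manner assimilation.
Since the environment is written before the underscore, the trigger precedes the target; the direction is progressive.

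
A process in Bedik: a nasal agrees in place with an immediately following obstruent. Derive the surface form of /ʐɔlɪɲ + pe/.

[ʐɔlɪmpe]

The rule targets /ɲ/ (voiced palatal nasal), which sits before the trigger /p/ (bilabial).
Changing only its place to bilabial gives [m] — the voiced bilabial nasal.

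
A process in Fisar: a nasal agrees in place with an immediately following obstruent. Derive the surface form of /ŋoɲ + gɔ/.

[ŋoŋgɔ]

/ɲ/ is a voiced palatal nasal. The following trigger /g/ is velar, so /ɲ/ must become velar as well.
The voiced velar nasal is [ŋ], so /ɲ/ → [ŋ].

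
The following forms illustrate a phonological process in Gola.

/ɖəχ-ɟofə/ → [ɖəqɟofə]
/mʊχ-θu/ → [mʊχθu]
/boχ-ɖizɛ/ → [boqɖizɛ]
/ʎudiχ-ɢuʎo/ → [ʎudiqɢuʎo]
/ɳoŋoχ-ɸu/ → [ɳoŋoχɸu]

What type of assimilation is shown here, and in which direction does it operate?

regressive manner assimilation

Underlying /χ/ is realised as [q] next to /ɟ/; /ɟ/ itself does not change.
The change fricative → stop matches the manner of the following /ɟ/, identifying this as manner assimilation.
Place and voice are unchanged, so the assimilation is partial, not total.
Checking the remaining alternations: /χ/ → [q] before /ɖ/ (fricative → stop, matching a stop); /χ/ → [q] before /ɢ/ (fricative → stop, matching a stop) — only manner changes, and always toward the following segment.
Nothing changes in [mʊχθu], [ɳoŋoχɸu]: there the adjacent consonants already agree in manner (/χ/ and /θ/ are both fricatives; /χ/ and /ɸ/ are both fricatives), so these forms are consistent with the same rule.
Since the segment that changes precedes the conditioning segment, the assimilation is regressive.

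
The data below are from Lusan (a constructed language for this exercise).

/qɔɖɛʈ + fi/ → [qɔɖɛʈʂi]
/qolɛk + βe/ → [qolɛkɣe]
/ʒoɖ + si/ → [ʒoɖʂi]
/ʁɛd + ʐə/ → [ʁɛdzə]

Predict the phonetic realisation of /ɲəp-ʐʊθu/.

The data show progressive place assimilation: /f/ → [ʂ] after /ʈ/; /β/ → [ɣ] after /k/; /s/ → [ʂ] after /ɖ/; /ʐ/ → [z] after /d/. In each pair only place changes, matching the preceding consonant, while manner and voice stay constant.
The rule targets /ʐ/ (voiced retroflex fricative), which sits after the trigger /p/ (bilabial).
Changing only its place to bilabial gives [β] — the voiced bilabial fricative.

[ɲəpβʊθu]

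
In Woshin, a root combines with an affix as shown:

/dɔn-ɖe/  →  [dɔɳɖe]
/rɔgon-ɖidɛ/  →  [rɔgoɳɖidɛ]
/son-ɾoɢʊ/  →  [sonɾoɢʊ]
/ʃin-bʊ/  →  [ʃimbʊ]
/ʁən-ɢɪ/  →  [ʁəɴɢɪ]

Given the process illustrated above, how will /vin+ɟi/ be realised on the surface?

[viɲɟi]

The data show regressive place assimilation: /n/ → [ɳ] before /ɖ/; /n/ → [m] before /b/; /n/ → [ɴ] before /ɢ/. In each pair only place changes, matching the following consonant, while manner and voice stay constant.
Nothing changes in [sonɾoɢʊ]: there the adjacent consonants already agree in place (/n/ and /ɾ/ are both alveolar), so this form is consistent with the same rule.
/n/ is a voiced alveolar nasal. The following trigger /ɟ/ is palatal, so /n/ must become palatal as well.
A voiced palatal nasal is [ɲ], so the surface segment is [ɲ].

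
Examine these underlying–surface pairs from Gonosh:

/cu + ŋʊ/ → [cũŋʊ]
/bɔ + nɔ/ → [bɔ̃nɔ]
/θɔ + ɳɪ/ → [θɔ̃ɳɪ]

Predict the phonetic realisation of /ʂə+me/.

The data show regressive nasality assimilation (vowel nasalisation): /u/ → [ũ] before /ŋ/; /ɔ/ → [ɔ̃] before /n/; /ɔ/ → [ɔ̃] before /ɳ/ — a vowel is nasalised by an immediately following nasal consonant.
/ə/ sits next to the nasal /m/ and is therefore nasalised to [ə̃].

[ʂə̃me]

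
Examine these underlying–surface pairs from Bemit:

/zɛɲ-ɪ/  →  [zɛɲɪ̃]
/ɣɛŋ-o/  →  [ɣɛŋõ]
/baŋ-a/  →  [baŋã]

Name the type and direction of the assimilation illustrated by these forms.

The vowel /ɪ/ surfaces as nasalised [ɪ̃] next to the preceding nasal /ɲ/ — it has acquired the [+nasal] feature of its neighbour.
The other forms show the same pattern: /o/ → [õ] after /ŋ/; /a/ → [ã] after /ŋ/ — each time a vowel is nasalised next to a preceding nasal.
Because the conditioning nasal is to the left of the vowel that changes, the process is progressive (perseverative).

progressive nasality assimilation (vowel nasalisation)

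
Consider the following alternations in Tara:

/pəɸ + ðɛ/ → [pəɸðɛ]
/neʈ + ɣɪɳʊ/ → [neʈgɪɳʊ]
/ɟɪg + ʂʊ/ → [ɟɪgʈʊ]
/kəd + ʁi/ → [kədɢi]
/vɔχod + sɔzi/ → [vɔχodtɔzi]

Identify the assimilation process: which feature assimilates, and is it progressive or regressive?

The segment that alternates is /ɣ/, which surfaces as [g] when adjacent to /ʈ/.
The change fricative → stop matches the manner of the preceding /ʈ/, identifying this as manner assimilation.
Place and voice are unchanged, so the assimilation is partial, not total.
Checking the remaining alternations: /ʂ/ → [ʈ] after /g/ (fricative → stop, matching a stop); /ʁ/ → [ɢ] after /d/ (fricative → stop, matching a stop); /s/ → [t] after /d/ (fricative → stop, matching a stop) — only manner changes, and always toward the preceding segment.
Nothing changes in [pəɸðɛ]: there the adjacent consonants already agree in manner (/ð/ and /ɸ/ are both fricatives), so this form is consistent with the same rule.
The trigger is the preceding segment, so the direction is progressive (perseverative).

progressive manner assimilation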